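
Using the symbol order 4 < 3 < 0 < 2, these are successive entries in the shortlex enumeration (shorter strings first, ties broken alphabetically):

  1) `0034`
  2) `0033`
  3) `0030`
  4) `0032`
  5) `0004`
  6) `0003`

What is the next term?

0000

The successor of 0003 increments the rightmost position that isn't already 2 and resets every position after it to 4.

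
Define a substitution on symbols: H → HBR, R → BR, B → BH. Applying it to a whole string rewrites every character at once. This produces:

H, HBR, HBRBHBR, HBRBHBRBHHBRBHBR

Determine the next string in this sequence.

Rewriting the 16 symbols of HBRBHBRBHHBRBHBR one by one yields HBR BH BR BH HBR BH BR BH HBR HBR BH BR BH HBR BH BR; concatenated:

HBRBHBRBHHBRBHBRBHHBRHBRBHBRBHHBRBHBR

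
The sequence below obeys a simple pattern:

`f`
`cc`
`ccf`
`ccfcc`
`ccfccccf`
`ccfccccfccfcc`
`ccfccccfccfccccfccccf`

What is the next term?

From term 3 onward, concatenate the last term with the second-to-last: cc·f = ccf, ccf·cc = ccfcc, …
Continuing: ccfccccfccfccccfccccf · ccfccccfccfcc gives term 8.

ccfccccfccfccccfccccfccfccccfccfcc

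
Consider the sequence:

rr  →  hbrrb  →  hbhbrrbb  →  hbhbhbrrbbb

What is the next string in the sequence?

hbhbhbhbrrbbbb

s(k+1) = hb·s(k)·b, so each term gains hb as a prefix and b as a suffix.
So the next term is hb·hbhbhbrrbbb·b.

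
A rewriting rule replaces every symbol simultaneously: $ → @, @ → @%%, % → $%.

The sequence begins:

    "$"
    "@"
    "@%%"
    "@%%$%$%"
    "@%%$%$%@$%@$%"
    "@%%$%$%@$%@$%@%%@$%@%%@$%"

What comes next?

φ(@%%$%$%@$%@$%@%%@$%@%%@$%) expands symbol-by-symbol to @%% $% $% @ $% @ $% @%% @ $% @%% @ $% @%% $% $% @%% @ $% @%% $% $% @%% @ $%; joining the 25 pieces gives the next term.

@%%$%$%@$%@$%@%%@$%@%%@$%@%%$%$%@%%@$%@%%$%$%@%%@$%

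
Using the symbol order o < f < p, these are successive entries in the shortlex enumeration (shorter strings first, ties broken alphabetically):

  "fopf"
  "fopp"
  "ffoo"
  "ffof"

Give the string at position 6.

fffo

Stepping forward 2 times from ffof: ffof → ffop, then the target.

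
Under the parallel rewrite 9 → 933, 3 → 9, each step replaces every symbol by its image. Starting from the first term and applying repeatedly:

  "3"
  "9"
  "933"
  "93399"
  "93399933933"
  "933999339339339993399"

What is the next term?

9339993393393399933999339993393393399933933

φ(933999339339339993399) expands symbol-by-symbol to 933 9 9 933 933 933 9 9 933 9 9 933 9 9 933 933 933 9 9 933 933; joining the 21 pieces gives the next term.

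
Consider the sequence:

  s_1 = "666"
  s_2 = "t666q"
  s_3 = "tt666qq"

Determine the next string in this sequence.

s(k+1) = t·s(k)·q, so each term gains t as a prefix and q as a suffix.
So the next term is t·tt666qq·q.

ttt666qqq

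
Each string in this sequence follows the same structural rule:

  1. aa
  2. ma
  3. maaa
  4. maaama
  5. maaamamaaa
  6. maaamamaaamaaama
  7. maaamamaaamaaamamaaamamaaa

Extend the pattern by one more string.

Each term (from the third on) is the previous term followed by the one before it: term 3 = ma·aa = maaa.
Continuing: maaamamaaamaaamamaaamamaaa · maaamamaaamaaama gives term 8.

maaamamaaamaaamamaaamamaaamaaamamaaamaaama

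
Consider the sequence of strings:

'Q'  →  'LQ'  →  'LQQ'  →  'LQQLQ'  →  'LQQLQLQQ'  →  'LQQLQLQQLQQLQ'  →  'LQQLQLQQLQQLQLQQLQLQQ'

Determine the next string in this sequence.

LQQLQLQQLQQLQLQQLQLQQLQQLQLQQLQQLQ

This is a Fibonacci-style word recurrence s(k) = s(k−1)·s(k−2): e.g. LQ·Q = LQQ.
So term 8 is LQQLQLQQLQQLQLQQLQLQQ·LQQLQLQQLQQLQ.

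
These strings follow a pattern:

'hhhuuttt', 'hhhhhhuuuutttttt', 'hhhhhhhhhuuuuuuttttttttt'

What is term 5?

Term n consists of 3n h's, followed by 2n u's, followed by 3n t's (n = 1, 2, …).
Setting n = 5 gives 15, 10, 15 characters in each block.

hhhhhhhhhhhhhhhuuuuuuuuuuttttttttttttttt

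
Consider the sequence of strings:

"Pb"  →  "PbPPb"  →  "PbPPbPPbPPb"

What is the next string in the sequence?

Each string is two copies of the previous one joined by 'P'.
Doubling PbPPbPPbPPb with 'P' between the halves:

PbPPbPPbPPbPPbPPbPPbPPb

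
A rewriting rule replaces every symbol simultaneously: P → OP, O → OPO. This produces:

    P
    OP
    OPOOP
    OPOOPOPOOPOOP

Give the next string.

Rewriting the 13 symbols of OPOOPOPOOPOOP one by one yields OPO OP OPO OPO OP OPO OP OPO OPO OP OPO OPO OP; concatenated:

OPOOPOPOOPOOPOPOOPOPOOPOOPOPOOPOOP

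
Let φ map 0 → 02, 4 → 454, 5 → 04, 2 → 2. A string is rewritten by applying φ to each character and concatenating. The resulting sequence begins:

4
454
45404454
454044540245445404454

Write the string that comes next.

Rewriting the 21 symbols of 454044540245445404454 one by one yields 454 04 454 02 454 454 04 454 02 2 454 04 454 454 04 454 02 454 454 04 454; concatenated:

45404454024544540445402245404454454044540245445404454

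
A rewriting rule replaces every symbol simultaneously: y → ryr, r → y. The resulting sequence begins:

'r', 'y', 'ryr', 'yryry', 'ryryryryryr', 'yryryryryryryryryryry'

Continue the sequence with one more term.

φ(yryryryryryryryryryry) expands symbol-by-symbol to ryr y ryr y ryr y ryr y ryr y ryr y ryr y ryr y ryr y ryr y ryr; joining the 21 pieces gives the next term.

ryryryryryryryryryryryryryryryryryryryryryr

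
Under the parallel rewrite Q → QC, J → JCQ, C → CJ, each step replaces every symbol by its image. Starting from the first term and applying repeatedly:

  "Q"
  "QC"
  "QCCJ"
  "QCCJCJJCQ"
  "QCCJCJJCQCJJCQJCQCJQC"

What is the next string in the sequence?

QCCJCJJCQCJJCQJCQCJQCCJJCQJCQCJQCJCQCJQCCJJCQQCCJ

φ(QCCJCJJCQCJJCQJCQCJQC) expands symbol-by-symbol to QC CJ CJ JCQ CJ JCQ JCQ CJ QC CJ JCQ JCQ CJ QC JCQ CJ QC CJ JCQ QC CJ; joining the 21 pieces gives the next term.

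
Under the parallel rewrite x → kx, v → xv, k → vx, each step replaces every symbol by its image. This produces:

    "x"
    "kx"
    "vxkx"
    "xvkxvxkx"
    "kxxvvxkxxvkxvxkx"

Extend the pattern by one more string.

Replace each of the 16 characters of kxxvvxkxxvkxvxkx in place — vx kx kx xv xv kx vx kx kx xv vx kx xv kx vx kx — and concatenate.

vxkxkxxvxvkxvxkxkxxvvxkxxvkxvxkx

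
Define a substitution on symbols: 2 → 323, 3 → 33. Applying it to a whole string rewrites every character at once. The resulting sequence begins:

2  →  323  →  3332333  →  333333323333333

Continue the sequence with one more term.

Applying the rule to each of the 15 symbols of 333333323333333 gives the pieces 33 33 33 33 33 33 33 323 33 33 33 33 33 33 33, which concatenate to the answer.

3333333333333332333333333333333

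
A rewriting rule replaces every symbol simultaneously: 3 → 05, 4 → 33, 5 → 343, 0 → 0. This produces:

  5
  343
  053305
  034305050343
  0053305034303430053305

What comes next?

Rewriting the 22 symbols of 0053305034303430053305 one by one yields 0 0 343 05 05 0 343 0 05 33 05 0 05 33 05 0 0 343 05 05 0 343; concatenated:

0034305050343005330500533050034305050343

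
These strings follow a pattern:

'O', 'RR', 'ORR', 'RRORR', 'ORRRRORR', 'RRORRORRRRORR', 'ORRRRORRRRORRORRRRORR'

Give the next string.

RRORRORRRRORRORRRRORRRRORRORRRRORR

Each term (from the third on) is the two preceding terms concatenated in order: term 3 = O·RR = ORR.
Continuing: RRORRORRRRORR · ORRRRORRRRORRORRRRORR gives term 8.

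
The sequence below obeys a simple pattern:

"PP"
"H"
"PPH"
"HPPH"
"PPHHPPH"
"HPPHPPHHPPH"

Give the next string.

This is a Fibonacci-style word recurrence s(k) = s(k−2)·s(k−1): e.g. PP·H = PPH.
The next term joins PPHHPPH and HPPHPPHHPPH.

PPHHPPHHPPHPPHHPPH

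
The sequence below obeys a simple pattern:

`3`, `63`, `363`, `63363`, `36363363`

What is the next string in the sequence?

From term 3 onward, concatenate the second-to-last term with the last: 3·63 = 363, 63·363 = 63363, …
Continuing: 63363 · 36363363 gives term 6.

6336336363363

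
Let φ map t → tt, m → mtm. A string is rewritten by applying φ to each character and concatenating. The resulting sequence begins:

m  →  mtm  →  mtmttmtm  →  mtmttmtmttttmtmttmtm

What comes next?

Rewriting the 20 symbols of mtmttmtmttttmtmttmtm one by one yields mtm tt mtm tt tt mtm tt mtm tt tt tt tt mtm tt mtm tt tt mtm tt mtm; concatenated:

mtmttmtmttttmtmttmtmttttttttmtmttmtmttttmtmttmtm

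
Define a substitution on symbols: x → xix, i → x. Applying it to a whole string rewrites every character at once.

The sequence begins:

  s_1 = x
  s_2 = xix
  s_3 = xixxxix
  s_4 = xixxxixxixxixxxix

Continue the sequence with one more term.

xixxxixxixxixxxixxixxxixxixxxixxixxixxxix

Applying the rule to each of the 17 symbols of xixxxixxixxixxxix gives the pieces xix x xix xix xix x xix xix x xix xix x xix xix xix x xix, which concatenate to the answer.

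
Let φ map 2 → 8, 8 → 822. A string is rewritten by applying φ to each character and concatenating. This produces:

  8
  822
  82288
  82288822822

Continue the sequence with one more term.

Expanding 82288822822: 8→822, 2→8, 2→8, 8→822, 8→822, 8→822, 2→8, 2→8, 8→822, 2→8, 2→8. Concatenated: 822 8 8 822 822 822 8 8 822 8 8.

822888228228228882288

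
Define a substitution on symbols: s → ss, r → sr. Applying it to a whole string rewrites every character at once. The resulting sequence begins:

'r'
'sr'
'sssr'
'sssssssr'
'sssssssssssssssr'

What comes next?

Replace each of the 16 characters of sssssssssssssssr in place — ss ss ss ss ss ss ss ss ss ss ss ss ss ss ss sr — and concatenate.

sssssssssssssssssssssssssssssssr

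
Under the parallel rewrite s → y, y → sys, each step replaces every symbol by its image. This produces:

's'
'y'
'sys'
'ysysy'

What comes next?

sysysysysys

Rewriting each symbol of ysysy: y→sys, s→y, y→sys, s→y, y→sys, which concatenates to sys y sys y sys.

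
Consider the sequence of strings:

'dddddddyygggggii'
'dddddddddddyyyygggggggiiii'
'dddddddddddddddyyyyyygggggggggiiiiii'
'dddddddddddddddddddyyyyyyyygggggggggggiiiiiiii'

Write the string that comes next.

Each string has the form d^{4n-1} y^{2n-2} g^{2n+1} i^{2n-2}, where the shown terms are n = 2, 3, 4, 5.
For the next term, n = 6, so the run lengths are 23, 10, 13, 10.

dddddddddddddddddddddddyyyyyyyyyygggggggggggggiiiiiiiiii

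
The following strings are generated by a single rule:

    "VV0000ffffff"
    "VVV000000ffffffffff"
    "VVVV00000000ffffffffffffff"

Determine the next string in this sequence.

VVVVV0000000000ffffffffffffffffff

Term n consists of n V's, followed by 2n 0's, followed by 4n-2 f's, where the shown terms are n = 2, 3, 4.
Setting n = 5 gives 5, 10, 18 characters in each block.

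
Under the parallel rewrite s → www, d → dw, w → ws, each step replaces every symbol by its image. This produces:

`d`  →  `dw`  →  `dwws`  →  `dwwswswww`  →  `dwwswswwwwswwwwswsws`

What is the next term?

Replace each of the 20 characters of dwwswswwwwswwwwswsws in place — dw ws ws www ws www ws ws ws ws www ws ws ws ws www ws www ws www — and concatenate.

dwwswswwwwswwwwswswswswwwwswswswswwwwswwwwswww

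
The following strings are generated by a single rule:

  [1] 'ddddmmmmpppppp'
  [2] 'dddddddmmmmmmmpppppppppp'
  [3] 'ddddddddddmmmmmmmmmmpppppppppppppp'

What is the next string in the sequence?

dddddddddddddmmmmmmmmmmmmmpppppppppppppppppp

Each string has the form d^{3n-2} m^{3n-2} p^{4n-2}, where the shown terms are n = 2, 3, 4.
For the next term, n = 5, so the run lengths are 13, 13, 18.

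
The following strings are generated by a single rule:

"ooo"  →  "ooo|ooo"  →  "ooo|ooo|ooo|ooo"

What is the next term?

Each string is two copies of the previous one joined by '|'.
Doubling ooo|ooo|ooo|ooo with '|' between the halves:

ooo|ooo|ooo|ooo|ooo|ooo|ooo|ooo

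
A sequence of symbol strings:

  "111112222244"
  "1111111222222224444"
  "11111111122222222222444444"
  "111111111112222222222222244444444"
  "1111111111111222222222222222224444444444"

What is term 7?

111111111111111112222222222222222222222244444444444444

The n-th term is 2n+1 1's then 3n-1 2's then 2n-2 4's, where the shown terms are n = 2, 3, 4, 5, 6.
For term 7, n = 8, so the run lengths are 17, 23, 14.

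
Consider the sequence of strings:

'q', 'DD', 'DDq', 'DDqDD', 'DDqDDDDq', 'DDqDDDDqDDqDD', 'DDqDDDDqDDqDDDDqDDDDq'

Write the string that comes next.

DDqDDDDqDDqDDDDqDDDDqDDqDDDDqDDqDD

This is a Fibonacci-style word recurrence s(k) = s(k−1)·s(k−2): e.g. DD·q = DDq.
So term 8 is DDqDDDDqDDqDDDDqDDDDq·DDqDDDDqDDqDD.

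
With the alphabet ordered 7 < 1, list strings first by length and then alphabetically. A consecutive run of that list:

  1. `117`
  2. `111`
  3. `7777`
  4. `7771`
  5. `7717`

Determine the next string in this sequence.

7711

Find the rightmost character of 7717 below 1, bump it to the next letter, and reset everything to its right to 7.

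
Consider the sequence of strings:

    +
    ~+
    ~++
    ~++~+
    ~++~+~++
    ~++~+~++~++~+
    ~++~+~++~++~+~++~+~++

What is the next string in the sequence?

~++~+~++~++~+~++~+~++~++~+~++~++~+

This is a Fibonacci-style word recurrence s(k) = s(k−1)·s(k−2): e.g. ~+·+ = ~++.
Continuing: ~++~+~++~++~+~++~+~++ · ~++~+~++~++~+ gives term 8.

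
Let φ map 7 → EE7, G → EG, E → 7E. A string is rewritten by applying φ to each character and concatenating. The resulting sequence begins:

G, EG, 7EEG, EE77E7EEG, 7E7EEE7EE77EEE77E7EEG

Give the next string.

EE77EEE77E7E7EEE77E7EEE7EE77E7E7EEE7EE77EEE77E7EEG

φ(7E7EEE7EE77EEE77E7EEG) expands symbol-by-symbol to EE7 7E EE7 7E 7E 7E EE7 7E 7E EE7 EE7 7E 7E 7E EE7 EE7 7E EE7 7E 7E EG; joining the 21 pieces gives the next term.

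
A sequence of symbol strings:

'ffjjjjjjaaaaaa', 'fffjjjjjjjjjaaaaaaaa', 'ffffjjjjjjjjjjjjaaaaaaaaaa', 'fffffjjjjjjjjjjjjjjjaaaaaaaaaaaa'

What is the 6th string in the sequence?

Reading off run lengths: f runs 2, 3, 4, 5; j runs 6, 9, 12, 15; a runs 6, 8, 10, 12 — each is linear in n, where the shown terms are n = 2, 3, 4, 5.
At n = 7 the blocks have lengths 7, 21, 16.

fffffffjjjjjjjjjjjjjjjjjjjjjaaaaaaaaaaaaaaaa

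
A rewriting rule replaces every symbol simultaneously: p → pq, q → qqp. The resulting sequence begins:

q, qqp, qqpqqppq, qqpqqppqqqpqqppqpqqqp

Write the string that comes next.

qqpqqppqqqpqqppqpqqqpqqpqqppqqqpqqppqpqqqppqqqpqqpqqppq

Applying the rule to each of the 21 symbols of qqpqqppqqqpqqppqpqqqp gives the pieces qqp qqp pq qqp qqp pq pq qqp qqp qqp pq qqp qqp pq pq qqp pq qqp qqp qqp pq, which concatenate to the answer.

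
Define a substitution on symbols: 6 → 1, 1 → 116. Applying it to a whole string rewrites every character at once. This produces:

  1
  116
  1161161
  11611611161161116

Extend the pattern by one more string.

11611611161161116116116111611611161161161

Applying the rule to each of the 17 symbols of 11611611161161116 gives the pieces 116 116 1 116 116 1 116 116 116 1 116 116 1 116 116 116 1, which concatenate to the answer.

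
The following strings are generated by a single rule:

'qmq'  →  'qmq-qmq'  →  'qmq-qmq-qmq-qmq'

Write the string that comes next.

Each string is two copies of the previous one joined by '-'.
Doubling qmq-qmq-qmq-qmq with '-' between the halves:

qmq-qmq-qmq-qmq-qmq-qmq-qmq-qmq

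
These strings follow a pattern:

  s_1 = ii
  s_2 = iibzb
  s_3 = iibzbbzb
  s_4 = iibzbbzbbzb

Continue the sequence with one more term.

Each term is the previous one with bzb appended.
Applying this once more to iibzbbzbbzb:

iibzbbzbbzbbzb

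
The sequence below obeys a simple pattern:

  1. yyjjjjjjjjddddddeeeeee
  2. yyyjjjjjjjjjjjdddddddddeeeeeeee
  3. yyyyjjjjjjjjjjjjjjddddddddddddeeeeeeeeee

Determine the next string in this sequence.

yyyyyjjjjjjjjjjjjjjjjjdddddddddddddddeeeeeeeeeeee

Each string has the form y^{n} j^{3n+2} d^{3n} e^{2n+2}, where the shown terms are n = 2, 3, 4.
For the next term, n = 5, so the run lengths are 5, 17, 15, 12.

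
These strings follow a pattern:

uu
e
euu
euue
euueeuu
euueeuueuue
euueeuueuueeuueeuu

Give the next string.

From term 3 onward, concatenate the last term with the second-to-last: e·uu = euu, euu·e = euue, …
So term 8 is euueeuueuueeuueeuu·euueeuueuue.

euueeuueuueeuueeuueuueeuueuue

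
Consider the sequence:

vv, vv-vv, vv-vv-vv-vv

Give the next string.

Every step duplicates the string with '-' between the halves.
So the next term is two copies of vv-vv-vv-vv with '-' between the halves.

vv-vv-vv-vv-vv-vv-vv-vv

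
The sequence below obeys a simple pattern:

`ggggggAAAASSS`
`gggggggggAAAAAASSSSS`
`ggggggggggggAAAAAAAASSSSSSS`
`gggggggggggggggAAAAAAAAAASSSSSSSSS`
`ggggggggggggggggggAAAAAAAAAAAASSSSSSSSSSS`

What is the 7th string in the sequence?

The n-th term is 3n g's then 2n A's then 2n-1 S's, where the shown terms are n = 2, 3, 4, 5, 6.
For term 7, n = 8, so the run lengths are 24, 16, 15.

ggggggggggggggggggggggggAAAAAAAAAAAAAAAASSSSSSSSSSSSSSS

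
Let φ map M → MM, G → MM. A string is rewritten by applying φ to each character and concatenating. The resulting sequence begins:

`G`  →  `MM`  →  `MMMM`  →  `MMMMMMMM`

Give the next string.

MMMMMMMMMMMMMMMM

Expanding MMMMMMMM: M→MM, M→MM, M→MM, M→MM, M→MM, M→MM, M→MM, M→MM. Concatenated: MM MM MM MM MM MM MM MM.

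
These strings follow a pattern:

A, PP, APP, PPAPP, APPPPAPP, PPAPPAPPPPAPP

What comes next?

From term 3 onward, concatenate the second-to-last term with the last: A·PP = APP, PP·APP = PPAPP, …
The next term joins APPPPAPP and PPAPPAPPPPAPP.

APPPPAPPPPAPPAPPPPAPP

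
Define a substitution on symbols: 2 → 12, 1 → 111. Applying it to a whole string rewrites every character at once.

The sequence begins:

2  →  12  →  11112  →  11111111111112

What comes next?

Rewriting the 14 symbols of 11111111111112 one by one yields 111 111 111 111 111 111 111 111 111 111 111 111 111 12; concatenated:

11111111111111111111111111111111111111112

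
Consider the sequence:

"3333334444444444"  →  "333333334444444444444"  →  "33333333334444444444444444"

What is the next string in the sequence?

Reading off run lengths: 3 runs 6, 8, 10; 4 runs 10, 13, 16 — each is linear in n, where the shown terms are n = 3, 4, 5.
For the next term, n = 6, so the run lengths are 12, 19.

3333333333334444444444444444444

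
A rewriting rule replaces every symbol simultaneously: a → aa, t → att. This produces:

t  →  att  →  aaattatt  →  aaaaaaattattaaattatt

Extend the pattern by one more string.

Replace each of the 20 characters of aaaaaaattattaaattatt in place — aa aa aa aa aa aa aa att att aa att att aa aa aa att att aa att att — and concatenate.

aaaaaaaaaaaaaaattattaaattattaaaaaaattattaaattatt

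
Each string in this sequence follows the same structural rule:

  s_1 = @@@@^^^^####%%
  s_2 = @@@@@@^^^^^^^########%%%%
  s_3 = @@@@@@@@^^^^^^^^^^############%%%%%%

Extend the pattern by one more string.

Each string has the form @^{2n+2} ^^{3n+1} #^{4n} %^{2n} (n = 1, 2, …).
For the next term, n = 4, so the run lengths are 10, 13, 16, 8.

@@@@@@@@@@^^^^^^^^^^^^^################%%%%%%%%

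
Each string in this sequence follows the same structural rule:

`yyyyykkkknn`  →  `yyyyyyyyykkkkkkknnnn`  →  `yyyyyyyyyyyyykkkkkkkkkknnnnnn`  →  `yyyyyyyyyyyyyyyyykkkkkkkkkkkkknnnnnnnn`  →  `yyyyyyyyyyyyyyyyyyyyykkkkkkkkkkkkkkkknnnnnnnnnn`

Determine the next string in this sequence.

yyyyyyyyyyyyyyyyyyyyyyyyykkkkkkkkkkkkkkkkkkknnnnnnnnnnnn

Term n consists of 4n+1 y's, followed by 3n+1 k's, followed by 2n n's (n = 1, 2, …).
For the next term, n = 6, so the run lengths are 25, 19, 12.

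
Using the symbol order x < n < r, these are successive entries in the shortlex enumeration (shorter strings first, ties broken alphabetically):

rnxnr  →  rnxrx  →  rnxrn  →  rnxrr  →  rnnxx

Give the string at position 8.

Advancing 3 positions from rnnxx through rnnxx → rnnxn → rnnxr reaches term 8.

rnnnx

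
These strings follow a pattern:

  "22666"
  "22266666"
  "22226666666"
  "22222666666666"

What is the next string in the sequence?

22222266666666666

Term n consists of n+1 2's, followed by 2n+1 6's (n = 1, 2, …).
For the next term, n = 5, so the run lengths are 6, 11.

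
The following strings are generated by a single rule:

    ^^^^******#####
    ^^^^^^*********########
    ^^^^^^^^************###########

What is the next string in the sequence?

^^^^^^^^^^***************##############

Term n consists of 2n ^'s, followed by 3n *'s, followed by 3n-1 #'s, where the shown terms are n = 2, 3, 4.
For the next term, n = 5, so the run lengths are 10, 15, 14.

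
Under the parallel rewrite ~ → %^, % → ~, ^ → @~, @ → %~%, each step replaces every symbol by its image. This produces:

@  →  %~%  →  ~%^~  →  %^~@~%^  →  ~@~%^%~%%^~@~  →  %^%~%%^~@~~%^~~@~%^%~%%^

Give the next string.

φ(%^%~%%^~@~~%^~~@~%^%~%%^) expands symbol-by-symbol to ~ @~ ~ %^ ~ ~ @~ %^ %~% %^ %^ ~ @~ %^ %^ %~% %^ ~ @~ ~ %^ ~ ~ @~; joining the 24 pieces gives the next term.

~@~~%^~~@~%^%~%%^%^~@~%^%^%~%%^~@~~%^~~@~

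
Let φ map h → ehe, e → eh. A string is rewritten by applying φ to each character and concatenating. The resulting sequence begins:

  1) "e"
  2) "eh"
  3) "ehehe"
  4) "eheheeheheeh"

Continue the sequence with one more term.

eheheeheheeheheheeheheehehehe

Apply φ to eheheeheheeh symbol by symbol: e→eh, h→ehe, e→eh, h→ehe, e→eh, e→eh, h→ehe, e→eh, h→ehe, e→eh, e→eh, h→ehe; joined: eh ehe eh ehe eh eh ehe eh ehe eh eh ehe.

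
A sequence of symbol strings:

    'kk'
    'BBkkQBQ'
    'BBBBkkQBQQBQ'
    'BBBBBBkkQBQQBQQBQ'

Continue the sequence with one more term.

Each term wraps the previous one in BB on the left and QBQ on the right.
One more step from BBBBBBkkQBQQBQQBQ gives the answer.

BBBBBBBBkkQBQQBQQBQQBQ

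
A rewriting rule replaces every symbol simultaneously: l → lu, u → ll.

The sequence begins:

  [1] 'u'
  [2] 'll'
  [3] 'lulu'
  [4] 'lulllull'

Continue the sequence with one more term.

Rewriting each symbol of lulllull: l→lu, u→ll, l→lu, l→lu, l→lu, u→ll, l→lu, l→lu, which concatenates to lu ll lu lu lu ll lu lu.

lulllulululllulu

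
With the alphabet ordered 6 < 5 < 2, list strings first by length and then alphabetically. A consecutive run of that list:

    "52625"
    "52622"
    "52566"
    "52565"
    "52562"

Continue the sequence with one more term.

Treat 52562 as a base-3 numeral over the given alphabet and add one, carrying through any trailing 2's.

52556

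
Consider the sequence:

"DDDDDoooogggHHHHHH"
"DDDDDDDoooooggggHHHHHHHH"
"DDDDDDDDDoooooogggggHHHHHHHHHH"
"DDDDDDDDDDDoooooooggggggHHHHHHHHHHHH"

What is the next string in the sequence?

DDDDDDDDDDDDDoooooooogggggggHHHHHHHHHHHHHH

Each string has the form D^{2n-1} o^{n+1} g^{n} H^{2n}, where the shown terms are n = 3, 4, 5, 6.
Setting n = 7 gives 13, 8, 7, 14 characters in each block.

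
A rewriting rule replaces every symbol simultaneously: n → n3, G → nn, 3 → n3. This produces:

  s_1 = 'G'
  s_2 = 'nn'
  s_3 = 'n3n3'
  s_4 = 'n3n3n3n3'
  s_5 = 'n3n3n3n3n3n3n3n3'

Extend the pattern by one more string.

Rewriting the 16 symbols of n3n3n3n3n3n3n3n3 one by one yields n3 n3 n3 n3 n3 n3 n3 n3 n3 n3 n3 n3 n3 n3 n3 n3; concatenated:

n3n3n3n3n3n3n3n3n3n3n3n3n3n3n3n3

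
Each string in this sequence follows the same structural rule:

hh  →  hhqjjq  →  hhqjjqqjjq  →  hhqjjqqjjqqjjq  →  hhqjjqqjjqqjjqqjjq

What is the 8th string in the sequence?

Every step adds qjjq to the end: s(k+1) = s(k)·qjjq.
From hhqjjqqjjqqjjqqjjq, 3 further steps: hhqjjqqjjqqjjqqjjq → hhqjjqqjjqqjjqqjjqqjjq → hhqjjqqjjqqjjqqjjqqjjqqjjq → (answer).

hhqjjqqjjqqjjqqjjqqjjqqjjqqjjq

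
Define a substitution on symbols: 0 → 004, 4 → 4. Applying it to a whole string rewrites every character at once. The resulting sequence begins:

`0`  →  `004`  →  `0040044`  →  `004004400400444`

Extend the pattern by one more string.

0040044004004440040044004004444

φ(004004400400444) expands symbol-by-symbol to 004 004 4 004 004 4 4 004 004 4 004 004 4 4 4; joining the 15 pieces gives the next term.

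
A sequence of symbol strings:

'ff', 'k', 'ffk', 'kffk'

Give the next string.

Each term (from the third on) is the two preceding terms concatenated in order: term 3 = ff·k = ffk.
So term 5 is ffk·kffk.

ffkkffk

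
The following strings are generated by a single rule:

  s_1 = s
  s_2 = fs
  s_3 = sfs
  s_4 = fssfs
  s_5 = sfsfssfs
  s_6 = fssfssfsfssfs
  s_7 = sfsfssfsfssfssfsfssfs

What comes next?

Each term (from the third on) is the two preceding terms concatenated in order: term 3 = s·fs = sfs.
So term 8 is fssfssfsfssfs·sfsfssfsfssfssfsfssfs.

fssfssfsfssfssfsfssfsfssfssfsfssfs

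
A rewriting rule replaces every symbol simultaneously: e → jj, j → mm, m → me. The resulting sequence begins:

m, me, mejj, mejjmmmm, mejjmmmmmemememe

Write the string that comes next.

φ(mejjmmmmmemememe) expands symbol-by-symbol to me jj mm mm me me me me me jj me jj me jj me jj; joining the 16 pieces gives the next term.

mejjmmmmmememememejjmejjmejjmejj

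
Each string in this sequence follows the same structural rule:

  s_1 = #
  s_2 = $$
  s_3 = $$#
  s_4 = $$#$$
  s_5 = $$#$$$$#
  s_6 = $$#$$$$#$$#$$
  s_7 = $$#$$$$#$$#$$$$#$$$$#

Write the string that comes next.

Each term (from the third on) is the previous term followed by the one before it: term 3 = $$·# = $$#.
The next term joins $$#$$$$#$$#$$$$#$$$$# and $$#$$$$#$$#$$.

$$#$$$$#$$#$$$$#$$$$#$$#$$$$#$$#$$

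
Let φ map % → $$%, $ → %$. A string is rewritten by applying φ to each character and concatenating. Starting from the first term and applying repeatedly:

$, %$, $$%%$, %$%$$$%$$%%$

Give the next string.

$$%%$$$%%$%$%$$$%%$%$$$%$$%%$

Rewriting each symbol of %$%$$$%$$%%$: %→$$%, $→%$, %→$$%, $→%$, $→%$, $→%$, %→$$%, $→%$, $→%$, %→$$%, %→$$%, $→%$, which concatenates to $$% %$ $$% %$ %$ %$ $$% %$ %$ $$% $$% %$.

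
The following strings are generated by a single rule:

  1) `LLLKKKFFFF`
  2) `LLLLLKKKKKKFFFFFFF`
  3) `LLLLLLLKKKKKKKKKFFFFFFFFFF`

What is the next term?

Term n consists of 2n+1 L's, followed by 3n K's, followed by 3n+1 F's (n = 1, 2, …).
Setting n = 4 gives 9, 12, 13 characters in each block.

LLLLLLLLLKKKKKKKKKKKKFFFFFFFFFFFFF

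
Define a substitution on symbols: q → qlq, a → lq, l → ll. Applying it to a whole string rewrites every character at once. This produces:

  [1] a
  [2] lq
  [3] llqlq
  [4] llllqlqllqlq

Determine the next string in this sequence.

llllllllqlqllqlqllllqlqllqlq

Expanding llllqlqllqlq: l→ll, l→ll, l→ll, l→ll, q→qlq, l→ll, q→qlq, l→ll, l→ll, q→qlq, l→ll, q→qlq. Concatenated: ll ll ll ll qlq ll qlq ll ll qlq ll qlq.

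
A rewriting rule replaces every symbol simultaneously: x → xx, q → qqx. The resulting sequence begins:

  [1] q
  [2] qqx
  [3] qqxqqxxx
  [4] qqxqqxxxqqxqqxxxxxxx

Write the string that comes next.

φ(qqxqqxxxqqxqqxxxxxxx) expands symbol-by-symbol to qqx qqx xx qqx qqx xx xx xx qqx qqx xx qqx qqx xx xx xx xx xx xx xx; joining the 20 pieces gives the next term.

qqxqqxxxqqxqqxxxxxxxqqxqqxxxqqxqqxxxxxxxxxxxxxxx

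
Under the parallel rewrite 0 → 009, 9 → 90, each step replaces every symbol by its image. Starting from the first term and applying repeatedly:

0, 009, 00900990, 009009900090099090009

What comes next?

Rewriting the 21 symbols of 009009900090099090009 one by one yields 009 009 90 009 009 90 90 009 009 009 90 009 009 90 90 009 90 009 009 009 90; concatenated:

0090099000900990900090090099000900990900099000900900990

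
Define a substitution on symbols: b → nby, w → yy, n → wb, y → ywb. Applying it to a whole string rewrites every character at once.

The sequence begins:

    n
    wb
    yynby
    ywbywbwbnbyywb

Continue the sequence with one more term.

Rewriting the 14 symbols of ywbywbwbnbyywb one by one yields ywb yy nby ywb yy nby yy nby wb nby ywb ywb yy nby; concatenated:

ywbyynbyywbyynbyyynbywbnbyywbywbyynby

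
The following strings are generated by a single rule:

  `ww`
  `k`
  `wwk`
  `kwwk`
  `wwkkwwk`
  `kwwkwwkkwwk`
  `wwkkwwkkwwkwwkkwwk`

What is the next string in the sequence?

This is a Fibonacci-style word recurrence s(k) = s(k−2)·s(k−1): e.g. ww·k = wwk.
So term 8 is kwwkwwkkwwk·wwkkwwkkwwkwwkkwwk.

kwwkwwkkwwkwwkkwwkkwwkwwkkwwk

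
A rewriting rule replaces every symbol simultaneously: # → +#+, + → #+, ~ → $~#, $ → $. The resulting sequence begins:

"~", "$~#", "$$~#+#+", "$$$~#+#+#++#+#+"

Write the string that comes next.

Replace each of the 15 characters of $$$~#+#+#++#+#+ in place — $ $ $ $~# +#+ #+ +#+ #+ +#+ #+ #+ +#+ #+ +#+ #+ — and concatenate.

$$$$~#+#+#++#+#++#+#+#++#+#++#+#+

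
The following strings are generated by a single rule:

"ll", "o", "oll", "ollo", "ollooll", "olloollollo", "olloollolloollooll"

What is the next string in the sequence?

olloollolloolloollolloollollo

Each term (from the third on) is the previous term followed by the one before it: term 3 = o·ll = oll.
The next term joins olloollolloollooll and olloollollo.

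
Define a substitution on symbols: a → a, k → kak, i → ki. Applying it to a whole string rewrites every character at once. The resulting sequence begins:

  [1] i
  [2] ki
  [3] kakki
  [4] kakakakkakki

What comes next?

Rewriting each symbol of kakakakkakki: k→kak, a→a, k→kak, a→a, k→kak, a→a, k→kak, k→kak, a→a, k→kak, k→kak, i→ki, which concatenates to kak a kak a kak a kak kak a kak kak ki.

kakakakakakakakkakakakkakki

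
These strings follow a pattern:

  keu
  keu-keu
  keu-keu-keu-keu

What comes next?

Each string is two copies of the previous one joined by '-'.
Doubling keu-keu-keu-keu with '-' between the halves:

keu-keu-keu-keu-keu-keu-keu-keu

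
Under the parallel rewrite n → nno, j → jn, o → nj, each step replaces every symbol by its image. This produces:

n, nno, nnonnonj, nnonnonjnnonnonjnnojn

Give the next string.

Rewriting the 21 symbols of nnonnonjnnonnonjnnojn one by one yields nno nno nj nno nno nj nno jn nno nno nj nno nno nj nno jn nno nno nj jn nno; concatenated:

nnonnonjnnonnonjnnojnnnonnonjnnonnonjnnojnnnonnonjjnnno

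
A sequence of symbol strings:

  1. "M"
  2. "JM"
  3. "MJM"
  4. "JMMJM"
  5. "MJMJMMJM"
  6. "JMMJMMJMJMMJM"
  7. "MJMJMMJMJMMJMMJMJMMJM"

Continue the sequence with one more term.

This is a Fibonacci-style word recurrence s(k) = s(k−2)·s(k−1): e.g. M·JM = MJM.
The next term joins JMMJMMJMJMMJM and MJMJMMJMJMMJMMJMJMMJM.

JMMJMMJMJMMJMMJMJMMJMJMMJMMJMJMMJM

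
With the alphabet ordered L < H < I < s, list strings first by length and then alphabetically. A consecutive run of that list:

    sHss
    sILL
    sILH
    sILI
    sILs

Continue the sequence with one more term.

Treat sILs as a base-4 numeral over the given alphabet and add one, carrying through any trailing s's.

sIHL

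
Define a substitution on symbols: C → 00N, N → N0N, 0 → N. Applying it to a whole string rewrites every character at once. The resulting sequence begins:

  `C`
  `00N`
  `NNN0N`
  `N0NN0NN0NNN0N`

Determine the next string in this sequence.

N0NNN0NN0NNN0NN0NNN0NN0NN0NNN0N

Replace each of the 13 characters of N0NN0NN0NNN0N in place — N0N N N0N N0N N N0N N0N N N0N N0N N0N N N0N — and concatenate.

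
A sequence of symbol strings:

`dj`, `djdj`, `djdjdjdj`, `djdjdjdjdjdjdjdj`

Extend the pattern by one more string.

Every step duplicates the string.
Doubling djdjdjdjdjdjdjdj:

djdjdjdjdjdjdjdjdjdjdjdjdjdjdjdj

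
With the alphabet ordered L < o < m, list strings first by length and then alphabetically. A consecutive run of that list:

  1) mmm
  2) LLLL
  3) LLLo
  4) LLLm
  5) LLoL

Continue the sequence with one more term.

The successor of LLoL increments the rightmost position that isn't already m and resets every position after it to L.

LLoo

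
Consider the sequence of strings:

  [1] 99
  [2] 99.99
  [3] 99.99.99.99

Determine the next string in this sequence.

Each string is two copies of the previous one joined by '.'.
One more doubling of 99.99.99.99 gives the answer.

99.99.99.99.99.99.99.99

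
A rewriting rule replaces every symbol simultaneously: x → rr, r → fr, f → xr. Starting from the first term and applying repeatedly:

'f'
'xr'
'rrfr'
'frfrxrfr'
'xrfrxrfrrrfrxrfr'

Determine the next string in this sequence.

φ(xrfrxrfrrrfrxrfr) expands symbol-by-symbol to rr fr xr fr rr fr xr fr fr fr xr fr rr fr xr fr; joining the 16 pieces gives the next term.

rrfrxrfrrrfrxrfrfrfrxrfrrrfrxrfr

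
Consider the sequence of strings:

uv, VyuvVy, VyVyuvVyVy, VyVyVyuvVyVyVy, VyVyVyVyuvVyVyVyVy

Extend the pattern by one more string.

VyVyVyVyVyuvVyVyVyVyVy

Each term wraps the previous one in Vy on the left and Vy on the right.
So the next term is Vy·VyVyVyVyuvVyVyVyVy·Vy.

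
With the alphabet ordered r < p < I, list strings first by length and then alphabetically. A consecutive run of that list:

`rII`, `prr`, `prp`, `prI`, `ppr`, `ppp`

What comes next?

ppI

Treat ppp as a base-3 numeral over the given alphabet and add one, carrying through any trailing I's.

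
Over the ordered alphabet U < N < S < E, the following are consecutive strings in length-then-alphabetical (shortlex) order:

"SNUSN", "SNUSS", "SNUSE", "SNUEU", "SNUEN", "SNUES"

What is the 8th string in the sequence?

Stepping forward 2 times from SNUES: SNUES → SNUEE, then the target.

SNNUU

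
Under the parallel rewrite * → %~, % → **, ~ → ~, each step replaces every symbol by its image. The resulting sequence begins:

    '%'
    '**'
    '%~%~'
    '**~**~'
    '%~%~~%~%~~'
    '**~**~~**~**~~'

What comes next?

Replace each of the 14 characters of **~**~~**~**~~ in place — %~ %~ ~ %~ %~ ~ ~ %~ %~ ~ %~ %~ ~ ~ — and concatenate.

%~%~~%~%~~~%~%~~%~%~~~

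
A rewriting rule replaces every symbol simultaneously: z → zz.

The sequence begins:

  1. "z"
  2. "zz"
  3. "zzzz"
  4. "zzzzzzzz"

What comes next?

Apply φ to zzzzzzzz symbol by symbol: z→zz, z→zz, z→zz, z→zz, z→zz, z→zz, z→zz, z→zz; joined: zz zz zz zz zz zz zz zz.

zzzzzzzzzzzzzzzz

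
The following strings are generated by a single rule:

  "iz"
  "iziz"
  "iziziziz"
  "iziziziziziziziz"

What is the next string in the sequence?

iziziziziziziziziziziziziziziziz

Each string is two copies of the previous one concatenated.
So the next term is two copies of iziziziziziziziz.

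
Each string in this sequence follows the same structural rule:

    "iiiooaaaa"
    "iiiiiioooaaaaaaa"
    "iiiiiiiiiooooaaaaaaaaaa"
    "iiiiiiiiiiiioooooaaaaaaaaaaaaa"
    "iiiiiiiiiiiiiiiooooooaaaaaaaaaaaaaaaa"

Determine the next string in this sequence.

Reading off run lengths: i runs 3, 6, 9, 12, 15; o runs 2, 3, 4, 5, 6; a runs 4, 7, 10, 13, 16 — each is linear in n (n = 1, 2, …).
Setting n = 6 gives 18, 7, 19 characters in each block.

iiiiiiiiiiiiiiiiiioooooooaaaaaaaaaaaaaaaaaaa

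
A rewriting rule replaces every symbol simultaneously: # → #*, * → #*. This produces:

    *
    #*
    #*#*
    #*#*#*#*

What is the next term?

#*#*#*#*#*#*#*#*

Expanding #*#*#*#*: #→#*, *→#*, #→#*, *→#*, #→#*, *→#*, #→#*, *→#*. Concatenated: #* #* #* #* #* #* #* #*.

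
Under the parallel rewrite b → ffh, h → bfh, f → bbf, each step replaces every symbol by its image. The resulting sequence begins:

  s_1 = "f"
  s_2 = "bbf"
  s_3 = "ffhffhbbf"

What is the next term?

bbfbbfbfhbbfbbfbfhffhffhbbf

Apply φ to ffhffhbbf symbol by symbol: f→bbf, f→bbf, h→bfh, f→bbf, f→bbf, h→bfh, b→ffh, b→ffh, f→bbf; joined: bbf bbf bfh bbf bbf bfh ffh ffh bbf.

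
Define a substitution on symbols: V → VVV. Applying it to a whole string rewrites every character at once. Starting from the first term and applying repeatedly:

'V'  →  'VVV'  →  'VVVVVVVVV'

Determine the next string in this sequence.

VVVVVVVVVVVVVVVVVVVVVVVVVVV

Expanding VVVVVVVVV: V→VVV, V→VVV, V→VVV, V→VVV, V→VVV, V→VVV, V→VVV, V→VVV, V→VVV. Concatenated: VVV VVV VVV VVV VVV VVV VVV VVV VVV.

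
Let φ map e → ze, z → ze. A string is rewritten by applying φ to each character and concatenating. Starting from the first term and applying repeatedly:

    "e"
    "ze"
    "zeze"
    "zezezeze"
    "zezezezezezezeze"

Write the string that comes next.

φ(zezezezezezezeze) expands symbol-by-symbol to ze ze ze ze ze ze ze ze ze ze ze ze ze ze ze ze; joining the 16 pieces gives the next term.

zezezezezezezezezezezezezezezeze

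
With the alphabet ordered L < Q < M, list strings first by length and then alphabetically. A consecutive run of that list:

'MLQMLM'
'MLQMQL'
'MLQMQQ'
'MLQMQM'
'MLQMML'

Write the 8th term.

MLMLLL

Stepping forward 3 times from MLQMML: MLQMML → MLQMMQ → MLQMMM, then the target.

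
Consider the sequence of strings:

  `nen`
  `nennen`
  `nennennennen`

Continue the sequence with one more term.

Every step duplicates the string.
One more doubling of nennennennen gives the answer.

nennennennennennennennen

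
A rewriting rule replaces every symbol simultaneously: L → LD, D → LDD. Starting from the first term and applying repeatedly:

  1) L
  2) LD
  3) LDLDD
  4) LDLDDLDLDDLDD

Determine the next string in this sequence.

Rewriting the 13 symbols of LDLDDLDLDDLDD one by one yields LD LDD LD LDD LDD LD LDD LD LDD LDD LD LDD LDD; concatenated:

LDLDDLDLDDLDDLDLDDLDLDDLDDLDLDDLDD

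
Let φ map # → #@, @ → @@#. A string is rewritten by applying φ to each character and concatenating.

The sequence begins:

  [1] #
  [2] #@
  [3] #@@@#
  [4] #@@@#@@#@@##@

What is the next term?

Rewriting the 13 symbols of #@@@#@@#@@##@ one by one yields #@ @@# @@# @@# #@ @@# @@# #@ @@# @@# #@ #@ @@#; concatenated:

#@@@#@@#@@##@@@#@@##@@@#@@##@#@@@#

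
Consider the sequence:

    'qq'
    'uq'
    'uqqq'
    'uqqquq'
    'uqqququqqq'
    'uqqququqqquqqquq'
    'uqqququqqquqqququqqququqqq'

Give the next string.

Each term (from the third on) is the previous term followed by the one before it: term 3 = uq·qq = uqqq.
So term 8 is uqqququqqquqqququqqququqqq·uqqququqqquqqquq.

uqqququqqquqqququqqququqqquqqququqqquqqquq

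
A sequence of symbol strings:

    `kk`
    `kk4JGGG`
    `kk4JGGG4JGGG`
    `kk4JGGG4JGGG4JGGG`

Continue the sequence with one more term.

The strings grow by a fixed suffix 4JGGG each time.
One more step from kk4JGGG4JGGG4JGGG gives the answer.

kk4JGGG4JGGG4JGGG4JGGG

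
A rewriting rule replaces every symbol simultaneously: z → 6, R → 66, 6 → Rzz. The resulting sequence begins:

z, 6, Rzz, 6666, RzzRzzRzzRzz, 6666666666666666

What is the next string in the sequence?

RzzRzzRzzRzzRzzRzzRzzRzzRzzRzzRzzRzzRzzRzzRzzRzz

φ(6666666666666666) expands symbol-by-symbol to Rzz Rzz Rzz Rzz Rzz Rzz Rzz Rzz Rzz Rzz Rzz Rzz Rzz Rzz Rzz Rzz; joining the 16 pieces gives the next term.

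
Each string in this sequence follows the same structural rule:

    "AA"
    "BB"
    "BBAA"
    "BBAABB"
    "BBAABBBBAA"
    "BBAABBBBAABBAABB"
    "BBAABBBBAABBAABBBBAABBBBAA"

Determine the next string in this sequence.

BBAABBBBAABBAABBBBAABBBBAABBAABBBBAABBAABB

From term 3 onward, concatenate the last term with the second-to-last: BB·AA = BBAA, BBAA·BB = BBAABB, …
Continuing: BBAABBBBAABBAABBBBAABBBBAA · BBAABBBBAABBAABB gives term 8.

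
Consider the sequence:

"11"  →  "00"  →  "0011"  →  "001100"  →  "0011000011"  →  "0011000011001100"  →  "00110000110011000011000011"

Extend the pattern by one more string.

001100001100110000110000110011000011001100

From term 3 onward, concatenate the last term with the second-to-last: 00·11 = 0011, 0011·00 = 001100, …
Continuing: 00110000110011000011000011 · 0011000011001100 gives term 8.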